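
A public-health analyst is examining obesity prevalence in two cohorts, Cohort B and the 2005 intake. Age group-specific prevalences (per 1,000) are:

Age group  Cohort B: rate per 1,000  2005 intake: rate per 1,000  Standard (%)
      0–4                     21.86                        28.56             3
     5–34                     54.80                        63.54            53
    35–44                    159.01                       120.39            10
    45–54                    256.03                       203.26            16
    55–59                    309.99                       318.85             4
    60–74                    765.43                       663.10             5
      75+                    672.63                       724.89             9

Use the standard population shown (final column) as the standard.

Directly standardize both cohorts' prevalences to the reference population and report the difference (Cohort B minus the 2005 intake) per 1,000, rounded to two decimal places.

Standard weights: 0.03, 0.53, 0.10, 0.16, 0.04, 0.05, 0.09.
Cohort B: 0.0300×21.86 + 0.5300×54.80 + 0.1000×159.01 + 0.1600×256.03 + 0.0400×309.99 + 0.0500×765.43 + 0.0900×672.63 = 197.7734 per 1,000.
The 2005 intake: 0.0300×28.56 + 0.5300×63.54 + 0.1000×120.39 + 0.1600×203.26 + 0.0400×318.85 + 0.0500×663.10 + 0.0900×724.89 = 190.2427 per 1,000.
Difference = 197.7734 − 190.2427 = 7.5307.

7.53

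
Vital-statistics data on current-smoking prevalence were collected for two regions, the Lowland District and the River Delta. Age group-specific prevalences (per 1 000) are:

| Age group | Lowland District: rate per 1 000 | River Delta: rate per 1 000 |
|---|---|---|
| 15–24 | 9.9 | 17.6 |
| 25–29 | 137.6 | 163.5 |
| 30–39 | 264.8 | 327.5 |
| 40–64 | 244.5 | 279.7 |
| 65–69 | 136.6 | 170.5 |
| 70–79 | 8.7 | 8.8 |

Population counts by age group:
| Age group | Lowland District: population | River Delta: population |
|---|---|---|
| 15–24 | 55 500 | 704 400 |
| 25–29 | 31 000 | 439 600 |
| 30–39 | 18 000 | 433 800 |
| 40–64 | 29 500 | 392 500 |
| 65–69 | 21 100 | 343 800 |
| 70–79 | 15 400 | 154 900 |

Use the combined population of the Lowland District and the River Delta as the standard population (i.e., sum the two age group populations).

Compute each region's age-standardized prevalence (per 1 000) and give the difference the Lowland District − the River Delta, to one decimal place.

-27.9

Combined standard total = 2 639 500; weights = 0.2879, 0.1783, 0.1712, 0.1599, 0.1382, 0.0645.
The Lowland District: 0.2879×9.9 + 0.1783×137.6 + 0.1712×264.8 + 0.1599×244.5 + 0.1382×136.6 + 0.0645×8.7 = 131.2446 per 1 000.
The River Delta: 0.2879×17.6 + 0.1783×163.5 + 0.1712×327.5 + 0.1599×279.7 + 0.1382×170.5 + 0.0645×8.8 = 159.1322 per 1 000.
Difference = 131.2446 − 159.1322 = -27.8875.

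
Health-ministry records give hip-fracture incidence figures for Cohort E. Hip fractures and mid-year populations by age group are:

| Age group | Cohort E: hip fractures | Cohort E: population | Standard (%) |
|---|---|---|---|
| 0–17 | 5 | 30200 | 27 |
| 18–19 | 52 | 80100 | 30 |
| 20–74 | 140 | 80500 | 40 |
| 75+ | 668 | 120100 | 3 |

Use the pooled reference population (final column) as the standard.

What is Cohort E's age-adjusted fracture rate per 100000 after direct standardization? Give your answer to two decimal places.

110.20

Age-specific rates per 100000 for Cohort E: 16.56, 64.92, 173.91, 556.20.
Standard weights: 0.27, 0.30, 0.40, 0.03.
Standardized rate: 0.2700×16.56 + 0.3000×64.92 + 0.4000×173.91 + 0.0300×556.20 = 110.1972 per 100000.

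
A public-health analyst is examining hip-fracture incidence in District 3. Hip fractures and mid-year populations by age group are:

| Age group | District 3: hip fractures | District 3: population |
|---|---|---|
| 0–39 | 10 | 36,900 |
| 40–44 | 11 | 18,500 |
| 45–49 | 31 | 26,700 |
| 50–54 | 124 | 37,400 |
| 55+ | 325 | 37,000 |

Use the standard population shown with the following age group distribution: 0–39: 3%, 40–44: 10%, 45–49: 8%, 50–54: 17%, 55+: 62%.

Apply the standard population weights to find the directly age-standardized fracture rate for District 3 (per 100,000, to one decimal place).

617.0

Age-specific rates per 100,000 for District 3: 27.10, 59.46, 116.10, 331.55, 878.38.
Standard weights: 0.03, 0.10, 0.08, 0.17, 0.62.
Standardized rate: 0.0300×27.10 + 0.1000×59.46 + 0.0800×116.10 + 0.1700×331.55 + 0.6200×878.38 = 617.0056 per 100,000.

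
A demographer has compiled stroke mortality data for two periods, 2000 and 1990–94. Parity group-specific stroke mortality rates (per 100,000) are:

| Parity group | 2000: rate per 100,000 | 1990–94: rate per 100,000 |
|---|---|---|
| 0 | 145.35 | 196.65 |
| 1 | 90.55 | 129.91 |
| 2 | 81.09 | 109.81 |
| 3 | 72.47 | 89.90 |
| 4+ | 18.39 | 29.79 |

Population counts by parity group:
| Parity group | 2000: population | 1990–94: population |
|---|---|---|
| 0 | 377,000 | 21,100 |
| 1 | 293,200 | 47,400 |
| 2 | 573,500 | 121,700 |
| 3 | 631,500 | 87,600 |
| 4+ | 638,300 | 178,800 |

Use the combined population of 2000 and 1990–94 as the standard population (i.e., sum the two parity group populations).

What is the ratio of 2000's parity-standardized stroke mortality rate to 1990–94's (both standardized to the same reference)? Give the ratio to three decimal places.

0.737

Combined standard total = 2,970,100; weights = 0.1340, 0.1147, 0.2341, 0.2421, 0.2751.
2000: 0.1340×145.35 + 0.1147×90.55 + 0.2341×81.09 + 0.2421×72.47 + 0.2751×18.39 = 71.4517 per 100,000.
1990–94: 0.1340×196.65 + 0.1147×129.91 + 0.2341×109.81 + 0.2421×89.90 + 0.2751×29.79 = 96.9200 per 100,000.
Ratio = 71.4517 ÷ 96.9200 = 0.73722.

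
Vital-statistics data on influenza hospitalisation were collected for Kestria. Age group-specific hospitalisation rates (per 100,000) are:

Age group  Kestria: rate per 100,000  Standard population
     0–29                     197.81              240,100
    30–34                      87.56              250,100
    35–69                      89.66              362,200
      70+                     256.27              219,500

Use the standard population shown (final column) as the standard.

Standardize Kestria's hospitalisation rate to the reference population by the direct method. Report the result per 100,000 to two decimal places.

147.51

Standard total = 1,071,900; weights = 0.2240, 0.2333, 0.3379, 0.2048.
Standardized rate: 0.2240×197.81 + 0.2333×87.56 + 0.3379×89.66 + 0.2048×256.27 = 147.5129 per 100,000.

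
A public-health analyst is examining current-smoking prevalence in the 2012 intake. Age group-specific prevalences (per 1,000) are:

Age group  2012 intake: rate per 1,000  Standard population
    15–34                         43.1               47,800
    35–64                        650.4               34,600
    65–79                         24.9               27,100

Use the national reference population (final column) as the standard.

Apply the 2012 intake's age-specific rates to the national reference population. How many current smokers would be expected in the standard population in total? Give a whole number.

Expected current smokers = Σ (standard pop × age-specific rate ÷ 1,000)
= 47,800×43.1/1,000 + 34,600×650.4/1,000 + 27,100×24.9/1,000
= 2060.18 + 22503.84 + 674.79 = 25238.81.

25239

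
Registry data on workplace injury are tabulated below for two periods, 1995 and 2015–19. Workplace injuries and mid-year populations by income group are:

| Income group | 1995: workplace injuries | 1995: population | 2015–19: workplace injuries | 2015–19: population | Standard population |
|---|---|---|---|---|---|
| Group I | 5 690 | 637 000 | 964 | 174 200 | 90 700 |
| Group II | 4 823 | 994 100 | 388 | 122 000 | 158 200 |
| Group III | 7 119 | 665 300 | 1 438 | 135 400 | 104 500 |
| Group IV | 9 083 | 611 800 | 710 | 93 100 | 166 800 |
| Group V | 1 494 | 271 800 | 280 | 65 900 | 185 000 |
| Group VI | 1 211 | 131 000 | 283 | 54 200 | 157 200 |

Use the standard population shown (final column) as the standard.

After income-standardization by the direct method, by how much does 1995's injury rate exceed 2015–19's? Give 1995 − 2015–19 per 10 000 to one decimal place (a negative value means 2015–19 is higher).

Income-specific rates per 10 000 for 1995: 89.32, 48.52, 107.00, 148.46, 54.97, 92.44.
For 2015–19: 55.34, 31.80, 106.20, 76.26, 42.49, 52.21.
Standard total = 862 400; weights = 0.1052, 0.1834, 0.1212, 0.1934, 0.2145, 0.1823.
1995: 0.1052×89.32 + 0.1834×48.52 + 0.1212×107.00 + 0.1934×148.46 + 0.2145×54.97 + 0.1823×92.44 = 88.6173 per 10 000.
2015–19: 0.1052×55.34 + 0.1834×31.80 + 0.1212×106.20 + 0.1934×76.26 + 0.2145×42.49 + 0.1823×52.21 = 57.9056 per 10 000.
Difference = 88.6173 − 57.9056 = 30.7118.

30.7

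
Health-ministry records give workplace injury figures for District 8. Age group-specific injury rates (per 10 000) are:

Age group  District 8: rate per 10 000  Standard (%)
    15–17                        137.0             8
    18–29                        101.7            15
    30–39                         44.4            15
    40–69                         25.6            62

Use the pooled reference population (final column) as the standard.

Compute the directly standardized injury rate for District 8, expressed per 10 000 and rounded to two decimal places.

48.75

Standard weights: 0.08, 0.15, 0.15, 0.62.
Standardized rate: 0.0800×137.0 + 0.1500×101.7 + 0.1500×44.4 + 0.6200×25.6 = 48.7470 per 10 000.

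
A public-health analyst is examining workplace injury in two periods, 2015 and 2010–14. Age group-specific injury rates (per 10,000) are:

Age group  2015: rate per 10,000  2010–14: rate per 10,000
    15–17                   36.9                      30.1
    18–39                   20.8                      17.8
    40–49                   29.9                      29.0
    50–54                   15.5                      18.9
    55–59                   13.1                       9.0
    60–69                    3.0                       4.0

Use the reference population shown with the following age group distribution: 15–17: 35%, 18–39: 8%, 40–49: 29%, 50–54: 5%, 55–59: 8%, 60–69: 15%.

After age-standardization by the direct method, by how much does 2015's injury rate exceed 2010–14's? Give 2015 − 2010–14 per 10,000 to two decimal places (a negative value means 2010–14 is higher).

Standard weights: 0.35, 0.08, 0.29, 0.05, 0.08, 0.15.
2015: 0.3500×36.9 + 0.0800×20.8 + 0.2900×29.9 + 0.0500×15.5 + 0.0800×13.1 + 0.1500×3.0 = 25.5230 per 10,000.
2010–14: 0.3500×30.1 + 0.0800×17.8 + 0.2900×29.0 + 0.0500×18.9 + 0.0800×9.0 + 0.1500×4.0 = 22.6340 per 10,000.
Difference = 25.5230 − 22.6340 = 2.8890.

2.89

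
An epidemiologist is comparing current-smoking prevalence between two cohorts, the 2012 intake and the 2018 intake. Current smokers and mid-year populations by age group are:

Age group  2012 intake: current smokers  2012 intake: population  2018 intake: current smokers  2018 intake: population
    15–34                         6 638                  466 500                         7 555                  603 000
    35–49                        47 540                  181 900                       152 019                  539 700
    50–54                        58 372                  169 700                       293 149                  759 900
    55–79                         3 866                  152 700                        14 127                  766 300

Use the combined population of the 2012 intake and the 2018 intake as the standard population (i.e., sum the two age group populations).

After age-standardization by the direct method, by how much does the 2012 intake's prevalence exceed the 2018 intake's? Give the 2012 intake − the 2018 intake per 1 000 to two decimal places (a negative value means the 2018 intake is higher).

Age-specific rates per 1 000 for the 2012 intake: 14.229, 261.352, 343.972, 25.318.
For the 2018 intake: 12.529, 281.673, 385.773, 18.435.
Combined standard total = 3 639 700; weights = 0.2938, 0.1983, 0.2554, 0.2525.
The 2012 intake: 0.2938×14.229 + 0.1983×261.352 + 0.2554×343.972 + 0.2525×25.318 = 150.2413 per 1 000.
The 2018 intake: 0.2938×12.529 + 0.1983×281.673 + 0.2554×385.773 + 0.2525×18.435 = 162.7090 per 1 000.
Difference = 150.2413 − 162.7090 = -12.4677.

-12.47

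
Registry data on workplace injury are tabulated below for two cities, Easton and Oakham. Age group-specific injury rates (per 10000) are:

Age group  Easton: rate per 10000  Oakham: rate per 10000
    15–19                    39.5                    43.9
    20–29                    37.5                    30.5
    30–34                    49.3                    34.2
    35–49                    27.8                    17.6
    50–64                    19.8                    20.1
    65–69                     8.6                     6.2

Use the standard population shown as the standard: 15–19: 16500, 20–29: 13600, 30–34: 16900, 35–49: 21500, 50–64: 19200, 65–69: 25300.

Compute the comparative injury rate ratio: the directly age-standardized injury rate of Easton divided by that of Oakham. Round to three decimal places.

Standard total = 113000; weights = 0.1460, 0.1204, 0.1496, 0.1903, 0.1699, 0.2239.
Easton: 0.1460×39.5 + 0.1204×37.5 + 0.1496×49.3 + 0.1903×27.8 + 0.1699×19.8 + 0.2239×8.6 = 28.2333 per 10000.
Oakham: 0.1460×43.9 + 0.1204×30.5 + 0.1496×34.2 + 0.1903×17.6 + 0.1699×20.1 + 0.2239×6.2 = 23.3479 per 10000.
Ratio = 28.2333 ÷ 23.3479 = 1.20924.

1.209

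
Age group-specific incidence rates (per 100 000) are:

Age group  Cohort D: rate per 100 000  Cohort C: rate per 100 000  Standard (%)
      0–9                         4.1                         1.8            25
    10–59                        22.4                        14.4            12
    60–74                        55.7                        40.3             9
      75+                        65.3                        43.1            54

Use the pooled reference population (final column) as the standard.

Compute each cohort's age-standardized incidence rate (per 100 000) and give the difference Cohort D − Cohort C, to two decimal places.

Standard weights: 0.25, 0.12, 0.09, 0.54.
Cohort D: 0.2500×4.1 + 0.1200×22.4 + 0.0900×55.7 + 0.5400×65.3 = 43.9880 per 100 000.
Cohort C: 0.2500×1.8 + 0.1200×14.4 + 0.0900×40.3 + 0.5400×43.1 = 29.0790 per 100 000.
Difference = 43.9880 − 29.0790 = 14.9090.

14.91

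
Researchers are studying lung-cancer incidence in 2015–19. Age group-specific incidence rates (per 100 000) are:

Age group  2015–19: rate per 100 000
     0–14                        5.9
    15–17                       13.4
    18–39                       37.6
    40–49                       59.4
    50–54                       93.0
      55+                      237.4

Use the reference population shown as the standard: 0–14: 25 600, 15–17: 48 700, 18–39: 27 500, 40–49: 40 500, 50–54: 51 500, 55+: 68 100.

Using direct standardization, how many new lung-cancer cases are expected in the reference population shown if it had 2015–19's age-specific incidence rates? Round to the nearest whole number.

Expected new lung-cancer cases = Σ (standard pop × age-specific rate ÷ 100 000)
= 25 600×5.9/100 000 + 48 700×13.4/100 000 + 27 500×37.6/100 000 + 40 500×59.4/100 000 + 51 500×93.0/100 000 + 68 100×237.4/100 000
= 1.51 + 6.53 + 10.34 + 24.06 + 47.90 + 161.67 = 252.00.

252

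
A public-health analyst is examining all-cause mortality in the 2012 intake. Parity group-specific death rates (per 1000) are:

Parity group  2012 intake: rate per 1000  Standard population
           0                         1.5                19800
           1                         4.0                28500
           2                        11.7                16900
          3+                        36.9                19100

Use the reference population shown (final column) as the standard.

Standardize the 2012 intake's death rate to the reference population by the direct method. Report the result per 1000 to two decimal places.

Standard total = 84300; weights = 0.2349, 0.3381, 0.2005, 0.2266.
Standardized rate: 0.2349×1.5 + 0.3381×4.0 + 0.2005×11.7 + 0.2266×36.9 = 12.4107 per 1000.

12.41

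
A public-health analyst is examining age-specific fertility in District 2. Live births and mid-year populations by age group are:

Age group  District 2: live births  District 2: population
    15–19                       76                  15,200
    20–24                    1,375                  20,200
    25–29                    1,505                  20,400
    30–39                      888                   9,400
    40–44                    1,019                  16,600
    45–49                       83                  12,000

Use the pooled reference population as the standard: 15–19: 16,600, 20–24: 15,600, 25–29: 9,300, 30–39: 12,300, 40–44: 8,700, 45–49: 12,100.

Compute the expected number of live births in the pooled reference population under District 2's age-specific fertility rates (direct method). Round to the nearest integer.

3611

Age-specific rates per 1,000 for District 2: 5.000, 68.069, 73.775, 94.468, 61.386, 6.917.
Expected live births = Σ (standard pop × age-specific rate ÷ 1,000)
= 16,600×5.000/1,000 + 15,600×68.069/1,000 + 9,300×73.775/1,000 + 12,300×94.468/1,000 + 8,700×61.386/1,000 + 12,100×6.917/1,000
= 83.00 + 1061.88 + 686.10 + 1161.96 + 534.05 + 83.69 = 3610.69.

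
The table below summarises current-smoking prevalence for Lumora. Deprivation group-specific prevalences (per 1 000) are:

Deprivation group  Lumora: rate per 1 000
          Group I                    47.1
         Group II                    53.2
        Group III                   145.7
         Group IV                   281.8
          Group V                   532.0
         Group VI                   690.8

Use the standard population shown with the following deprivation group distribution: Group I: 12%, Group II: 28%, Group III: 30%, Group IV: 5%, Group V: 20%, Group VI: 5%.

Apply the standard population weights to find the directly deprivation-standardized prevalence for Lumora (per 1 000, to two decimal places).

219.29

Standard weights: 0.12, 0.28, 0.30, 0.05, 0.20, 0.05.
Standardized rate: 0.1200×47.1 + 0.2800×53.2 + 0.3000×145.7 + 0.0500×281.8 + 0.2000×532.0 + 0.0500×690.8 = 219.2880 per 1 000.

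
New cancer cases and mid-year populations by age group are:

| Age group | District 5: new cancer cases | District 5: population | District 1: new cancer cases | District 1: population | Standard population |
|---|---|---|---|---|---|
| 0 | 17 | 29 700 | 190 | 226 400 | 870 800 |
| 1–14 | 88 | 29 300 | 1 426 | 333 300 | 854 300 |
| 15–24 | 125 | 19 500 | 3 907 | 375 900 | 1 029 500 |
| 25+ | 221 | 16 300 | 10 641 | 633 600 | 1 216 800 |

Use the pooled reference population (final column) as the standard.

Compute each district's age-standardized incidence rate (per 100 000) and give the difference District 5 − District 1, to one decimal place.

Age-specific rates per 100 000 for District 5: 57.24, 300.34, 641.03, 1355.83.
For District 1: 83.92, 427.84, 1039.37, 1679.45.
Standard total = 3 971 400; weights = 0.2193, 0.2151, 0.2592, 0.3064.
District 5: 0.2193×57.24 + 0.2151×300.34 + 0.2592×641.03 + 0.3064×1355.83 = 658.7433 per 100 000.
District 1: 0.2193×83.92 + 0.2151×427.84 + 0.2592×1039.37 + 0.3064×1679.45 = 894.4390 per 100 000.
Difference = 658.7433 − 894.4390 = -235.6957.

-235.7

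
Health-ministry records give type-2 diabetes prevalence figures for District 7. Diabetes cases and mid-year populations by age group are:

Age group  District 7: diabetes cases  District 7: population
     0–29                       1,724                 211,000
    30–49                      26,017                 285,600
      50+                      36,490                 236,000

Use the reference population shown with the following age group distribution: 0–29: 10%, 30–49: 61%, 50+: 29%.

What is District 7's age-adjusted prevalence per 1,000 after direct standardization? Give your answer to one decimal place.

101.2

Age-specific rates per 1,000 for District 7: 8.171, 91.096, 154.619.
Standard weights: 0.10, 0.61, 0.29.
Standardized rate: 0.1000×8.171 + 0.6100×91.096 + 0.2900×154.619 = 101.2250 per 1,000.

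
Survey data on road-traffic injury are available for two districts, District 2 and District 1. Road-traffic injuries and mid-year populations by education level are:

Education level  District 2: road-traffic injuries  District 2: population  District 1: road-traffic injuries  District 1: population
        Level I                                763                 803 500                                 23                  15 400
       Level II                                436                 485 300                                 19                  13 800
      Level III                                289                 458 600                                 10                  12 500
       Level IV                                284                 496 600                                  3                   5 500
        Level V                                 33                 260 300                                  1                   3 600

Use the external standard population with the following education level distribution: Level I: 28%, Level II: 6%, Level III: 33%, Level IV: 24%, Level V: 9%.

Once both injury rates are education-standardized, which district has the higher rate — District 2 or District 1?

District 1

Education-specific rates per 100 000 for District 2: 94.96, 89.84, 63.02, 57.19, 12.68.
For District 1: 149.35, 137.68, 80.00, 54.55, 27.78.
Standard weights: 0.28, 0.06, 0.33, 0.24, 0.09.
District 2: 0.2800×94.96 + 0.0600×89.84 + 0.3300×63.02 + 0.2400×57.19 + 0.0900×12.68 = 67.6414 per 100 000.
District 1: 0.2800×149.35 + 0.0600×137.68 + 0.3300×80.00 + 0.2400×54.55 + 0.0900×27.78 = 92.0700 per 100 000.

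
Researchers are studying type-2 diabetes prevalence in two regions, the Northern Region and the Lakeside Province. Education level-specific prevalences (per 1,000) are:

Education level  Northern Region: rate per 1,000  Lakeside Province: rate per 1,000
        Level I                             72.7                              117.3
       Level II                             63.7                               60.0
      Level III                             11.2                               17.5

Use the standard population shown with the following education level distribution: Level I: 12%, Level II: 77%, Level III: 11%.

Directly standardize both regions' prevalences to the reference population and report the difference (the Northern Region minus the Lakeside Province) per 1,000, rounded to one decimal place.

-3.2

Standard weights: 0.12, 0.77, 0.11.
The Northern Region: 0.1200×72.7 + 0.7700×63.7 + 0.1100×11.2 = 59.0050 per 1,000.
The Lakeside Province: 0.1200×117.3 + 0.7700×60.0 + 0.1100×17.5 = 62.2010 per 1,000.
Difference = 59.0050 − 62.2010 = -3.1960.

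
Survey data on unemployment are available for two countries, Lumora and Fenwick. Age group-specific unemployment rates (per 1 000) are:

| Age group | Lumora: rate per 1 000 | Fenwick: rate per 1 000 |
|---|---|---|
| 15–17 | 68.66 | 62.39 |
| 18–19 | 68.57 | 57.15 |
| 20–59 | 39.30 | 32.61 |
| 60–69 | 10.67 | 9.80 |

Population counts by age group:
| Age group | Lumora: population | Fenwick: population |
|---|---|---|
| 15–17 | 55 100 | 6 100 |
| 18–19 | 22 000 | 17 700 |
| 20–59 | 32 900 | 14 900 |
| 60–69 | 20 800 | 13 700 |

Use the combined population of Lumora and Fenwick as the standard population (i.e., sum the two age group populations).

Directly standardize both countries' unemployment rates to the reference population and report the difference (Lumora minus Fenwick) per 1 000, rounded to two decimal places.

Combined standard total = 183 200; weights = 0.3341, 0.2167, 0.2609, 0.1883.
Lumora: 0.3341×68.66 + 0.2167×68.57 + 0.2609×39.30 + 0.1883×10.67 = 50.0594 per 1 000.
Fenwick: 0.3341×62.39 + 0.2167×57.15 + 0.2609×32.61 + 0.1883×9.80 = 43.5807 per 1 000.
Difference = 50.0594 − 43.5807 = 6.4787.

6.48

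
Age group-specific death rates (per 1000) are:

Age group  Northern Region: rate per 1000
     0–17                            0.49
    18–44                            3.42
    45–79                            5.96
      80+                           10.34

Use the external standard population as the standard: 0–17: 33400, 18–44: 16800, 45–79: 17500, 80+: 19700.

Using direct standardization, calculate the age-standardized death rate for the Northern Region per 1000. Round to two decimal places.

Standard total = 87400; weights = 0.3822, 0.1922, 0.2002, 0.2254.
Standardized rate: 0.3822×0.49 + 0.1922×3.42 + 0.2002×5.96 + 0.2254×10.34 = 4.3686 per 1000.

4.37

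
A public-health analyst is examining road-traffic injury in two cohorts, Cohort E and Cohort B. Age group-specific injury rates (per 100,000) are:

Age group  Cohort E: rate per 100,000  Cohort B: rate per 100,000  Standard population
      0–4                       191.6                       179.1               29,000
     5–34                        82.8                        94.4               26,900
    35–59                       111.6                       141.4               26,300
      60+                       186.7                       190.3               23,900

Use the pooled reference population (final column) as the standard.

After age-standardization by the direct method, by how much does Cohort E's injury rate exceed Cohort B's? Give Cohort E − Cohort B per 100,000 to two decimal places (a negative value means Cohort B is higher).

-7.72

Standard total = 106,100; weights = 0.2733, 0.2535, 0.2479, 0.2253.
Cohort E: 0.2733×191.6 + 0.2535×82.8 + 0.2479×111.6 + 0.2253×186.7 = 143.0813 per 100,000.
Cohort B: 0.2733×179.1 + 0.2535×94.4 + 0.2479×141.4 + 0.2253×190.3 = 150.8035 per 100,000.
Difference = 143.0813 − 150.8035 = -7.7221.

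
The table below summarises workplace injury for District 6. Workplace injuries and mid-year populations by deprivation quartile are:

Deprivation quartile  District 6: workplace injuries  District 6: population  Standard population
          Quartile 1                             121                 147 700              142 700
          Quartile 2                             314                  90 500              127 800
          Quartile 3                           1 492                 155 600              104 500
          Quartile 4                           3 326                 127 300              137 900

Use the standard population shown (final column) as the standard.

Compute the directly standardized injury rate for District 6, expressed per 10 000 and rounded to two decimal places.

100.71

Deprivation-specific rates per 10 000 for District 6: 8.19, 34.70, 95.89, 261.27.
Standard total = 512 900; weights = 0.2782, 0.2492, 0.2037, 0.2689.
Standardized rate: 0.2782×8.19 + 0.2492×34.70 + 0.2037×95.89 + 0.2689×261.27 = 100.7075 per 10 000.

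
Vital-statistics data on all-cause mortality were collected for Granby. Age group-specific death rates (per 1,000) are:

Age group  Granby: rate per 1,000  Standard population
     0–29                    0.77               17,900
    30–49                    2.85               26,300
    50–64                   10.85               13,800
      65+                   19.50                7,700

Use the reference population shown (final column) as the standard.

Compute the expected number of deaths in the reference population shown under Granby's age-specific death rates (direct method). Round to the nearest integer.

Expected deaths = Σ (standard pop × age-specific rate ÷ 1,000)
= 17,900×0.77/1,000 + 26,300×2.85/1,000 + 13,800×10.85/1,000 + 7,700×19.50/1,000
= 13.78 + 74.95 + 149.73 + 150.15 = 388.62.

389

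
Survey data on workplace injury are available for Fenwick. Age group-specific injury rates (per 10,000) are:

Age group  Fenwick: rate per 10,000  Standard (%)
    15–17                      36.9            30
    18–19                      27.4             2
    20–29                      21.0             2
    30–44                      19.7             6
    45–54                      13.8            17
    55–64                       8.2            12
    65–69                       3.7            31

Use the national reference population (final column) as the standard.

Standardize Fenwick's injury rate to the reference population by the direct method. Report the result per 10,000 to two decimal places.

17.70

Standard weights: 0.30, 0.02, 0.02, 0.06, 0.17, 0.12, 0.31.
Standardized rate: 0.3000×36.9 + 0.0200×27.4 + 0.0200×21.0 + 0.0600×19.7 + 0.1700×13.8 + 0.1200×8.2 + 0.3100×3.7 = 17.6970 per 10,000.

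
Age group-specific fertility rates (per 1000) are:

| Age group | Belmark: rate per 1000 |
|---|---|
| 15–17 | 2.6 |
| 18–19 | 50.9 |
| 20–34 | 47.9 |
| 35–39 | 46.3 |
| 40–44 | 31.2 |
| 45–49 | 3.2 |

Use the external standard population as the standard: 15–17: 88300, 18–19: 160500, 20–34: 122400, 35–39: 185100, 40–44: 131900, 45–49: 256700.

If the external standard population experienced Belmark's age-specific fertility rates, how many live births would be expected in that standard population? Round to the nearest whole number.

27769

Expected live births = Σ (standard pop × age-specific rate ÷ 1000)
= 88300×2.6/1000 + 160500×50.9/1000 + 122400×47.9/1000 + 185100×46.3/1000 + 131900×31.2/1000 + 256700×3.2/1000
= 229.58 + 8169.45 + 5862.96 + 8570.13 + 4115.28 + 821.44 = 27768.84.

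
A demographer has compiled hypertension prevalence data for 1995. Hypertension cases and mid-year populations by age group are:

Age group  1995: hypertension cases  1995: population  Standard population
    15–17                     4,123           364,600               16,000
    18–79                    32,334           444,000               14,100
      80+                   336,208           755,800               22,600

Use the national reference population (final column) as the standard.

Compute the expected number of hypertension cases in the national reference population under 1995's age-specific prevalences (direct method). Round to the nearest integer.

Age-specific rates per 1,000 for 1995: 11.308, 72.824, 444.837.
Expected hypertension cases = Σ (standard pop × age-specific rate ÷ 1,000)
= 16,000×11.308/1,000 + 14,100×72.824/1,000 + 22,600×444.837/1,000
= 180.93 + 1026.82 + 10053.32 = 11261.08.

11261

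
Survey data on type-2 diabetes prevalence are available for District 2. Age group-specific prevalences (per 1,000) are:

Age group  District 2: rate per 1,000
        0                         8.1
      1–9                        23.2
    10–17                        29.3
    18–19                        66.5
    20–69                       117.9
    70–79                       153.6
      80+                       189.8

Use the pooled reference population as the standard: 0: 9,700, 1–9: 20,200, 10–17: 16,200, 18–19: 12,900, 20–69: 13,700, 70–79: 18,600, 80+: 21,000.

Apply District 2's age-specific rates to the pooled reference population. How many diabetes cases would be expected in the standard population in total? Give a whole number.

Expected diabetes cases = Σ (standard pop × age-specific rate ÷ 1,000)
= 9,700×8.1/1,000 + 20,200×23.2/1,000 + 16,200×29.3/1,000 + 12,900×66.5/1,000 + 13,700×117.9/1,000 + 18,600×153.6/1,000 + 21,000×189.8/1,000
= 78.57 + 468.64 + 474.66 + 857.85 + 1615.23 + 2856.96 + 3985.80 = 10337.71.

10338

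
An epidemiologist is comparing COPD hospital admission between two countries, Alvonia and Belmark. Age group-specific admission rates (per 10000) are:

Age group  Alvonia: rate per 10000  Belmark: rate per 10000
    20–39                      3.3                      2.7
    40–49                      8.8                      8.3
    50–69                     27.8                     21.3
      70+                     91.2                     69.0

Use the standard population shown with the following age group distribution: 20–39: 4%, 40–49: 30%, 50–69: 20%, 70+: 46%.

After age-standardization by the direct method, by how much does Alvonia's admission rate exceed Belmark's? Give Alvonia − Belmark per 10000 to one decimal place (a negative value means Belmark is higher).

11.7

Standard weights: 0.04, 0.30, 0.20, 0.46.
Alvonia: 0.0400×3.3 + 0.3000×8.8 + 0.2000×27.8 + 0.4600×91.2 = 50.2840 per 10000.
Belmark: 0.0400×2.7 + 0.3000×8.3 + 0.2000×21.3 + 0.4600×69.0 = 38.5980 per 10000.
Difference = 50.2840 − 38.5980 = 11.6860.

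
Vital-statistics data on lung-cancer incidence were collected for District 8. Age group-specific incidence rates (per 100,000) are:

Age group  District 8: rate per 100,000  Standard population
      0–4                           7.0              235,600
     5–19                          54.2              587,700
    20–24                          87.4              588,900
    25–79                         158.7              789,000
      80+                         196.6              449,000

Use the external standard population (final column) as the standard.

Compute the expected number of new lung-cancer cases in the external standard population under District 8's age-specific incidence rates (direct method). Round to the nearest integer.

Expected new lung-cancer cases = Σ (standard pop × age-specific rate ÷ 100,000)
= 235,600×7.0/100,000 + 587,700×54.2/100,000 + 588,900×87.4/100,000 + 789,000×158.7/100,000 + 449,000×196.6/100,000
= 16.49 + 318.53 + 514.70 + 1252.14 + 882.73 = 2984.60.

2985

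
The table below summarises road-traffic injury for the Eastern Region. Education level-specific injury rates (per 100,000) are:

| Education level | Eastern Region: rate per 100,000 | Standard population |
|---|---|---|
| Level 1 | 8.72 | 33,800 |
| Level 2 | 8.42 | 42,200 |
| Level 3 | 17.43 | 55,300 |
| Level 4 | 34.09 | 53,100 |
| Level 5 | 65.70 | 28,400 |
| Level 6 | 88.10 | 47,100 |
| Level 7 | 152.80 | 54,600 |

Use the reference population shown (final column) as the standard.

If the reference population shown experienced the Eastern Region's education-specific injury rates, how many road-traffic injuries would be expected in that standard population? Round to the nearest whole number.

178

Expected road-traffic injuries = Σ (standard pop × education-specific rate ÷ 100,000)
= 33,800×8.72/100,000 + 42,200×8.42/100,000 + 55,300×17.43/100,000 + 53,100×34.09/100,000 + 28,400×65.70/100,000 + 47,100×88.10/100,000 + 54,600×152.80/100,000
= 2.95 + 3.55 + 9.64 + 18.10 + 18.66 + 41.50 + 83.43 = 177.82.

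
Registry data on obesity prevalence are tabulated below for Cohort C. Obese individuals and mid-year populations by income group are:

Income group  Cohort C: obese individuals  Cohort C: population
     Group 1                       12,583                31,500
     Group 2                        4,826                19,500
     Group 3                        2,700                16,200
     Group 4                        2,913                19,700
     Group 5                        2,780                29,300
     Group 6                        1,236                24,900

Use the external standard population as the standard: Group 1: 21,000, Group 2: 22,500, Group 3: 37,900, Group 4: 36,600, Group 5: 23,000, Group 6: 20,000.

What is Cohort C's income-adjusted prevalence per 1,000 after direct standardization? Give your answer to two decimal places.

Income-specific rates per 1,000 for Cohort C: 399.460, 247.487, 166.667, 147.868, 94.881, 49.639.
Standard total = 161,000; weights = 0.1304, 0.1398, 0.2354, 0.2273, 0.1429, 0.1242.
Standardized rate: 0.1304×399.460 + 0.1398×247.487 + 0.2354×166.667 + 0.2273×147.868 + 0.1429×94.881 + 0.1242×49.639 = 179.2596 per 1,000.

179.26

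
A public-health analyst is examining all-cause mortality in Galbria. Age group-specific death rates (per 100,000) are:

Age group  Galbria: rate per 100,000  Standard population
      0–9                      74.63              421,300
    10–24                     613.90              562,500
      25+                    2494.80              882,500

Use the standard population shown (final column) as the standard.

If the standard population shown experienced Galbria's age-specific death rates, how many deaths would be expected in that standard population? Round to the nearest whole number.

25784

Expected deaths = Σ (standard pop × age-specific rate ÷ 100,000)
= 421,300×74.63/100,000 + 562,500×613.90/100,000 + 882,500×2494.80/100,000
= 314.42 + 3453.19 + 22016.61 = 25784.21.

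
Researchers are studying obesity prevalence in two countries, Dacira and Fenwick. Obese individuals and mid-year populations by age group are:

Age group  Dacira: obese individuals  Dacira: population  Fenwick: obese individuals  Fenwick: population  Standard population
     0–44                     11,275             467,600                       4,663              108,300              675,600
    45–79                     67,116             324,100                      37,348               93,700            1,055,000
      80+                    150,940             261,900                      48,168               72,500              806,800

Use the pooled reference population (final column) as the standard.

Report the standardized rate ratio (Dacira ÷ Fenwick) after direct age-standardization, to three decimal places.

Age-specific rates per 1,000 for Dacira: 24.112, 207.084, 576.327.
For Fenwick: 43.056, 398.591, 664.386.
Standard total = 2,537,400; weights = 0.2663, 0.4158, 0.3180.
Dacira: 0.2663×24.112 + 0.4158×207.084 + 0.3180×576.327 = 275.7723 per 1,000.
Fenwick: 0.2663×43.056 + 0.4158×398.591 + 0.3180×664.386 = 388.4407 per 1,000.
Ratio = 275.7723 ÷ 388.4407 = 0.70995.

0.710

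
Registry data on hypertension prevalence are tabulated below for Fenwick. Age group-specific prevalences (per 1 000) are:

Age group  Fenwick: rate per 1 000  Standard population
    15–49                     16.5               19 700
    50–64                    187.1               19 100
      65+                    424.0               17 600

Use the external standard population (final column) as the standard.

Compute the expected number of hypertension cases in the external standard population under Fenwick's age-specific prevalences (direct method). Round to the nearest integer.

11361

Expected hypertension cases = Σ (standard pop × age-specific rate ÷ 1 000)
= 19 700×16.5/1 000 + 19 100×187.1/1 000 + 17 600×424.0/1 000
= 325.05 + 3573.61 + 7462.40 = 11361.06.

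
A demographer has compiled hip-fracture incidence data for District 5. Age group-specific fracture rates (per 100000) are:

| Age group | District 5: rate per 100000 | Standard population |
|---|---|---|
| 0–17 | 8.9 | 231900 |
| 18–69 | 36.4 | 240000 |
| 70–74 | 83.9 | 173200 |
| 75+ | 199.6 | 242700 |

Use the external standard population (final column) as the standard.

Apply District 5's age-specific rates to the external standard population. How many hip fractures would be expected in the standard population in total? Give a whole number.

738

Expected hip fractures = Σ (standard pop × age-specific rate ÷ 100000)
= 231900×8.9/100000 + 240000×36.4/100000 + 173200×83.9/100000 + 242700×199.6/100000
= 20.64 + 87.36 + 145.31 + 484.43 = 737.74.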